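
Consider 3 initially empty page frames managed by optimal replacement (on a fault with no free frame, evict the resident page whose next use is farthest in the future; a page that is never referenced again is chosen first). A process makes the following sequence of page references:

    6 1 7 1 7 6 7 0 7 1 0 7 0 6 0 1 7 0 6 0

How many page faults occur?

6

6: miss, frames [6]
1: miss, frames [6, 1]
7: miss, frames [6, 1, 7]
1: hit
7: hit
6: hit
7: hit
0: miss, evict 6, frames [1, 7, 0]
7: hit
1: hit
0: hit
7: hit
0: hit
6: miss, evict 7, frames [1, 0, 6]
0: hit
1: hit
7: miss, evict 1, frames [0, 6, 7]
0: hit
6: hit
0: hit
Page faults: 6.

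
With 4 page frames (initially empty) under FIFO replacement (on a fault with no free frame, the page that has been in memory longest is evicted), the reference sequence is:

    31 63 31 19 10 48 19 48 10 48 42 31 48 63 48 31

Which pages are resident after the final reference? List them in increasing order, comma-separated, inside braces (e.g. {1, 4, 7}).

{31, 42, 48, 63}

31 -> miss, frames (31)
63 -> miss, frames (31 63)
31 -> hit
19 -> miss, frames (31 63 19)
10 -> miss, frames (31 63 19 10)
48 -> miss, evict 31, frames (63 19 10 48)
19 -> hit
48 -> hit
10 -> hit
48 -> hit
42 -> miss, evict 63, frames (19 10 48 42)
31 -> miss, evict 19, frames (10 48 42 31)
48 -> hit
63 -> miss, evict 10, frames (48 42 31 63)
48 -> hit
31 -> hit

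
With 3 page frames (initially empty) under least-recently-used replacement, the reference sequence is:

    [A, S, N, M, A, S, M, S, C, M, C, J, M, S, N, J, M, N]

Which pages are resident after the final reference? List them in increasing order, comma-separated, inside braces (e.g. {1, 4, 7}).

{J, M, N}

A → miss, frames {A}
S → miss, frames {A,S}
N → miss, frames {A,S,N}
M → miss, evict A, frames {S,N,M}
A → miss, evict S, frames {N,M,A}
S → miss, evict N, frames {M,A,S}
M → hit
S → hit
C → miss, evict A, frames {M,S,C}
M → hit
C → hit
J → miss, evict S, frames {M,C,J}
M → hit
S → miss, evict C, frames {J,M,S}
N → miss, evict J, frames {M,S,N}
J → miss, evict M, frames {S,N,J}
M → miss, evict S, frames {N,J,M}
N → hit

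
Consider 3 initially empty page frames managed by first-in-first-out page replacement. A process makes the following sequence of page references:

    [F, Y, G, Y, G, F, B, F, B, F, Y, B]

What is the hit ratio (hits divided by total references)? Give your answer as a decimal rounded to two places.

F: fault, frames [F]
Y: fault, frames [F, Y]
G: fault, frames [F, Y, G]
Y: hit
G: hit
F: hit
B: fault, evict F, frames [Y, G, B]
F: fault, evict Y, frames [G, B, F]
B: hit
F: hit
Y: fault, evict G, frames [B, F, Y]
B: hit
Hits: 6 of 12 references → 6/12 = 0.5000.

0.50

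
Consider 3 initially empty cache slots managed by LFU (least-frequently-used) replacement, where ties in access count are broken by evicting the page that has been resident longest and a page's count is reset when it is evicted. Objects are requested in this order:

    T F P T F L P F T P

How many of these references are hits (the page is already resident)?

5

T -> miss, frames (T)
F -> miss, frames (T F)
P -> miss, frames (T F P)
T -> hit
F -> hit
L -> miss, evict P, frames (T F L)
P -> miss, evict L, frames (T F P)
F -> hit
T -> hit
P -> hit
Hits: 5.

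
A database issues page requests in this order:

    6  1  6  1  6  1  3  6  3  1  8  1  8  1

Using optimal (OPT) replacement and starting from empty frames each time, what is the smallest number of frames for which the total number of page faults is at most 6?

f=1: 14 faults
f=2: 5 faults
f=3: 4 faults
f=4: 4 faults
Smallest f with faults ≤ 6 is 2.

2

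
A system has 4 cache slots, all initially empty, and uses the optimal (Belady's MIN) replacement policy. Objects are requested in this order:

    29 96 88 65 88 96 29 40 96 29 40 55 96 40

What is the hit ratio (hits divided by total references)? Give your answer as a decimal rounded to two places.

0.57

29 -> miss, frames {29}
96 -> miss, frames {29,96}
88 -> miss, frames {29,96,88}
65 -> miss, frames {29,96,88,65}
88 -> hit
96 -> hit
29 -> hit
40 -> miss, evict 65, frames {29,96,88,40}
96 -> hit
29 -> hit
40 -> hit
55 -> miss, evict 88, frames {29,96,40,55}
96 -> hit
40 -> hit
Hits: 8 of 14 references → 8/14 = 0.5714.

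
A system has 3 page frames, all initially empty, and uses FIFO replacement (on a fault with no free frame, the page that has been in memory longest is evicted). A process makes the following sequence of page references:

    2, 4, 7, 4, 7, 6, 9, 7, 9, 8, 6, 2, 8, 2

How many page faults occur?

2: miss, frames {2}
4: miss, frames {2,4}
7: miss, frames {2,4,7}
4: hit
7: hit
6: miss, evict 2, frames {4,7,6}
9: miss, evict 4, frames {7,6,9}
7: hit
9: hit
8: miss, evict 7, frames {6,9,8}
6: hit
2: miss, evict 6, frames {9,8,2}
8: hit
2: hit
Page faults: 7.

7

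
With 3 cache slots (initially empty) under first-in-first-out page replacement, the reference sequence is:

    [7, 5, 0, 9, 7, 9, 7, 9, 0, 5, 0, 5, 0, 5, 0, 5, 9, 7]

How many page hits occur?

7: fault, frames {7}
5: fault, frames {7,5}
0: fault, frames {7,5,0}
9: fault, evict 7, frames {5,0,9}
7: fault, evict 5, frames {0,9,7}
9: hit
7: hit
9: hit
0: hit
5: fault, evict 0, frames {9,7,5}
0: fault, evict 9, frames {7,5,0}
5: hit
0: hit
5: hit
0: hit
5: hit
9: fault, evict 7, frames {5,0,9}
7: fault, evict 5, frames {0,9,7}
Hits: 9.

9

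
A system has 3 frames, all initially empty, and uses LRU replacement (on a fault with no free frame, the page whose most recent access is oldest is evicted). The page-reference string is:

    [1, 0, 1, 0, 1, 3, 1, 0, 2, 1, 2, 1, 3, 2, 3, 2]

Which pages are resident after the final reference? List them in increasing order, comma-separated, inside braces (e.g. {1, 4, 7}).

{1, 2, 3}

1 → fault, frames (1)
0 → fault, frames (1 0)
1 → hit
0 → hit
1 → hit
3 → fault, frames (0 1 3)
1 → hit
0 → hit
2 → fault, evict 3, frames (1 0 2)
1 → hit
2 → hit
1 → hit
3 → fault, evict 0, frames (2 1 3)
2 → hit
3 → hit
2 → hit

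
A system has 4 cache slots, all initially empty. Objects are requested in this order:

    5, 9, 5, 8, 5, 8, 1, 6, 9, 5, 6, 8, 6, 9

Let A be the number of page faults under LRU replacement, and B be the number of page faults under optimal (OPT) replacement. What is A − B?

Under LRU: F F . F . . F F F F . F . . → 8 faults.
Under OPT: F F . F . . F F . . . . . . → 5 faults.
A − B = 8 − 5 = 3.

3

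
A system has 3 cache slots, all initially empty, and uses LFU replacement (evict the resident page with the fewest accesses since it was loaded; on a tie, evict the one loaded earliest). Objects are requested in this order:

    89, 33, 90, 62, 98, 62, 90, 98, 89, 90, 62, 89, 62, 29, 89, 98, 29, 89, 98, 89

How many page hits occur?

8

89 → fault, frames (89)
33 → fault, frames (89 33)
90 → fault, frames (89 33 90)
62 → fault, evict 89, frames (33 90 62)
98 → fault, evict 33, frames (90 62 98)
62 → hit
90 → hit
98 → hit
89 → fault, evict 90, frames (62 98 89)
90 → fault, evict 89, frames (62 98 90)
62 → hit
89 → fault, evict 90, frames (62 98 89)
62 → hit
29 → fault, evict 89, frames (62 98 29)
89 → fault, evict 29, frames (62 98 89)
98 → hit
29 → fault, evict 89, frames (62 98 29)
89 → fault, evict 29, frames (62 98 89)
98 → hit
89 → hit
Hits: 8.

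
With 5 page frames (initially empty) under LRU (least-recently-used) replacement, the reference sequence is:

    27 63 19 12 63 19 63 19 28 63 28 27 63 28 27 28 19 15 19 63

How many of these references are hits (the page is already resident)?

14

27 → fault, frames (27)
63 → fault, frames (27 63)
19 → fault, frames (27 63 19)
12 → fault, frames (27 63 19 12)
63 → hit
19 → hit
63 → hit
19 → hit
28 → fault, frames (27 12 63 19 28)
63 → hit
28 → hit
27 → hit
63 → hit
28 → hit
27 → hit
28 → hit
19 → hit
15 → fault, evict 12, frames (63 27 28 19 15)
19 → hit
63 → hit
Hits: 14.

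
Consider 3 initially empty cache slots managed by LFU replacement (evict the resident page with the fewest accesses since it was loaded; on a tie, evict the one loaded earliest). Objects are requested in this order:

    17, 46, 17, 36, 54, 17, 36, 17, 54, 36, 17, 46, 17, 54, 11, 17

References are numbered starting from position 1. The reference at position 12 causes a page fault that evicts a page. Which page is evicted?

pos 1: 17 -> miss, frames [17]
pos 2: 46 -> miss, frames [17, 46]
pos 3: 17 -> hit
pos 4: 36 -> miss, frames [17, 46, 36]
pos 5: 54 -> miss, evict 46, frames [17, 36, 54]
pos 6: 17 -> hit
pos 7: 36 -> hit
pos 8: 17 -> hit
pos 9: 54 -> hit
pos 10: 36 -> hit
pos 11: 17 -> hit
pos 12: 46 -> miss, evict 54, frames [17, 36, 46]
At position 12, page 54 is evicted.

54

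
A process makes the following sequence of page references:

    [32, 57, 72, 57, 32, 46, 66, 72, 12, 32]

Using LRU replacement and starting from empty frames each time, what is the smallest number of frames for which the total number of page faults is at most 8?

f=1: 10 faults
f=2: 9 faults
f=3: 8 faults
f=4: 8 faults
f=5: 6 faults
f=6: 6 faults
Smallest f with faults ≤ 8 is 3.

3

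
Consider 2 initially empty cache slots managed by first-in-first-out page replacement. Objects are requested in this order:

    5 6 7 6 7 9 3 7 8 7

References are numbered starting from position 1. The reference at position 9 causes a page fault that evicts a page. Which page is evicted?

pos 1: 5 -> fault, frames (5)
pos 2: 6 -> fault, frames (5 6)
pos 3: 7 -> fault, evict 5, frames (6 7)
pos 4: 6 -> hit
pos 5: 7 -> hit
pos 6: 9 -> fault, evict 6, frames (7 9)
pos 7: 3 -> fault, evict 7, frames (9 3)
pos 8: 7 -> fault, evict 9, frames (3 7)
pos 9: 8 -> fault, evict 3, frames (7 8)
At position 9, page 3 is evicted.

3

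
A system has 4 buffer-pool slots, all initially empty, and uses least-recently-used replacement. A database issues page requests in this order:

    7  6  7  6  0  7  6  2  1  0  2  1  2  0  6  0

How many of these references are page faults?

6

7 -> miss, frames {7}
6 -> miss, frames {7,6}
7 -> hit
6 -> hit
0 -> miss, frames {7,6,0}
7 -> hit
6 -> hit
2 -> miss, frames {0,7,6,2}
1 -> miss, evict 0, frames {7,6,2,1}
0 -> miss, evict 7, frames {6,2,1,0}
2 -> hit
1 -> hit
2 -> hit
0 -> hit
6 -> hit
0 -> hit
Page faults: 6.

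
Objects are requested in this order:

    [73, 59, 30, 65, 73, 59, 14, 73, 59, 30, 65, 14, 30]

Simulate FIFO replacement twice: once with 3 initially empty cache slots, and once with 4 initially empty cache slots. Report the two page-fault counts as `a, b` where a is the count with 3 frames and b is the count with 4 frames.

3 frames: F F F F F F F . . F F . . → 9 faults.
4 frames: F F F F . . F F F F F F . → 10 faults.
10 > 9: adding a frame increased faults — Belady's anomaly.

9, 10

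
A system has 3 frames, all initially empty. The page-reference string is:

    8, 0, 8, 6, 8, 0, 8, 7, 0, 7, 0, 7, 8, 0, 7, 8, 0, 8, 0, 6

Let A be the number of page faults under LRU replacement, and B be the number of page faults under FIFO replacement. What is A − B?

-2

Under LRU: F F . F . . . F . . . . . . . . . . . F → 5 faults.
Under FIFO: F F . F . . . F . . . . F F . . . . . F → 7 faults.
A − B = 5 − 7 = -2.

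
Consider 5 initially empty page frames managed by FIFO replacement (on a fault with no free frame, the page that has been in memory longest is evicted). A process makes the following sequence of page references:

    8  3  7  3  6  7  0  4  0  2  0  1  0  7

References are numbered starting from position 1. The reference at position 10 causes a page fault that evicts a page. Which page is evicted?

3

pos 1: 8: miss, frames {8}
pos 2: 3: miss, frames {8,3}
pos 3: 7: miss, frames {8,3,7}
pos 4: 3: hit
pos 5: 6: miss, frames {8,3,7,6}
pos 6: 7: hit
pos 7: 0: miss, frames {8,3,7,6,0}
pos 8: 4: miss, evict 8, frames {3,7,6,0,4}
pos 9: 0: hit
pos 10: 2: miss, evict 3, frames {7,6,0,4,2}
At position 10, page 3 is evicted.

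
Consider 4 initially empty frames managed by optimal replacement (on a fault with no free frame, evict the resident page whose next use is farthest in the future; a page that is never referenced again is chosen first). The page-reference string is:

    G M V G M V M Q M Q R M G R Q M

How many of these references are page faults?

G -> miss, frames [G]
M -> miss, frames [G, M]
V -> miss, frames [G, M, V]
G -> hit
M -> hit
V -> hit
M -> hit
Q -> miss, frames [G, M, V, Q]
M -> hit
Q -> hit
R -> miss, evict V, frames [G, M, Q, R]
M -> hit
G -> hit
R -> hit
Q -> hit
M -> hit
Page faults: 5.

5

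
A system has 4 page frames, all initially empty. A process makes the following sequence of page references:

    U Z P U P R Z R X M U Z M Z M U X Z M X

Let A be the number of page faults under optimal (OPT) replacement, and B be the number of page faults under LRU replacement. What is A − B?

-2

Under OPT: F F F . . F . . F F . . . . . . . . . . → 6 faults.
Under LRU: F F F . . F . . F F F F . . . . . . . . → 8 faults.
A − B = 6 − 8 = -2.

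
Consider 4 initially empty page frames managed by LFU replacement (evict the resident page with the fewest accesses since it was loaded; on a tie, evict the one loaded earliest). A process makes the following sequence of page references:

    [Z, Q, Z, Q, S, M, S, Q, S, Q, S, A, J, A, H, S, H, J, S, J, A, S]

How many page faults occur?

10

Z → miss, frames (Z)
Q → miss, frames (Z Q)
Z → hit
Q → hit
S → miss, frames (Z Q S)
M → miss, frames (Z Q S M)
S → hit
Q → hit
S → hit
Q → hit
S → hit
A → miss, evict M, frames (Z Q S A)
J → miss, evict A, frames (Z Q S J)
A → miss, evict J, frames (Z Q S A)
H → miss, evict A, frames (Z Q S H)
S → hit
H → hit
J → miss, evict Z, frames (Q S H J)
S → hit
J → hit
A → miss, evict H, frames (Q S J A)
S → hit
Page faults: 10.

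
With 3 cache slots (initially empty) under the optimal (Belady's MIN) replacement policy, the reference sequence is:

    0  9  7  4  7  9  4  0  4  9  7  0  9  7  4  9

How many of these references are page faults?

0: fault, frames {0}
9: fault, frames {0,9}
7: fault, frames {0,9,7}
4: fault, evict 0, frames {9,7,4}
7: hit
9: hit
4: hit
0: fault, evict 7, frames {9,4,0}
4: hit
9: hit
7: fault, evict 4, frames {9,0,7}
0: hit
9: hit
7: hit
4: fault, evict 7, frames {9,0,4}
9: hit
Page faults: 7.

7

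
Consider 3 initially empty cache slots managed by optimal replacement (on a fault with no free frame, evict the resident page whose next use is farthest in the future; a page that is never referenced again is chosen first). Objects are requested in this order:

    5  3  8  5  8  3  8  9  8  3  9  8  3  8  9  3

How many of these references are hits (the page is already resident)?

12

5: miss, frames {5}
3: miss, frames {5,3}
8: miss, frames {5,3,8}
5: hit
8: hit
3: hit
8: hit
9: miss, evict 5, frames {3,8,9}
8: hit
3: hit
9: hit
8: hit
3: hit
8: hit
9: hit
3: hit
Hits: 12.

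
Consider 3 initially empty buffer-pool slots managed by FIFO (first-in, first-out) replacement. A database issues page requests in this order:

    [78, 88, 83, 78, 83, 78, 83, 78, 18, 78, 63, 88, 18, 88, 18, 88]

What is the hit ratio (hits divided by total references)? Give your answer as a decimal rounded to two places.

0.50

78 -> miss, frames [78]
88 -> miss, frames [78, 88]
83 -> miss, frames [78, 88, 83]
78 -> hit
83 -> hit
78 -> hit
83 -> hit
78 -> hit
18 -> miss, evict 78, frames [88, 83, 18]
78 -> miss, evict 88, frames [83, 18, 78]
63 -> miss, evict 83, frames [18, 78, 63]
88 -> miss, evict 18, frames [78, 63, 88]
18 -> miss, evict 78, frames [63, 88, 18]
88 -> hit
18 -> hit
88 -> hit
Hits: 8 of 16 references → 8/16 = 0.5000.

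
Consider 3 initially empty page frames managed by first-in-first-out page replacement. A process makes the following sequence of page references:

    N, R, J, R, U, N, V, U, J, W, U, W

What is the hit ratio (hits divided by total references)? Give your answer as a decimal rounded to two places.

0.25

N -> miss, frames (N)
R -> miss, frames (N R)
J -> miss, frames (N R J)
R -> hit
U -> miss, evict N, frames (R J U)
N -> miss, evict R, frames (J U N)
V -> miss, evict J, frames (U N V)
U -> hit
J -> miss, evict U, frames (N V J)
W -> miss, evict N, frames (V J W)
U -> miss, evict V, frames (J W U)
W -> hit
Hits: 3 of 12 references → 3/12 = 0.2500.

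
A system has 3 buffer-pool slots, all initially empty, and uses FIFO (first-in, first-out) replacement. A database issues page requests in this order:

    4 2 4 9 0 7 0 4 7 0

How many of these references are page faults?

4 → fault, frames {4}
2 → fault, frames {4,2}
4 → hit
9 → fault, frames {4,2,9}
0 → fault, evict 4, frames {2,9,0}
7 → fault, evict 2, frames {9,0,7}
0 → hit
4 → fault, evict 9, frames {0,7,4}
7 → hit
0 → hit
Page faults: 6.

6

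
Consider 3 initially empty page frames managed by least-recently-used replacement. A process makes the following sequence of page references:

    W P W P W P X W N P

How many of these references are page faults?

W -> fault, frames [W]
P -> fault, frames [W, P]
W -> hit
P -> hit
W -> hit
P -> hit
X -> fault, frames [W, P, X]
W -> hit
N -> fault, evict P, frames [X, W, N]
P -> fault, evict X, frames [W, N, P]
Page faults: 5.

5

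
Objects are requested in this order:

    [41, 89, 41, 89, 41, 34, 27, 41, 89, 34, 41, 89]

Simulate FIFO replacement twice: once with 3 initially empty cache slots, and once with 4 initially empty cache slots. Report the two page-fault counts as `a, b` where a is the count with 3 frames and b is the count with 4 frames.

3 frames: F F . . . F F F F F . . → 7 faults.
4 frames: F F . . . F F . . . . . → 4 faults.
4 < 7: adding a frame reduced faults, as is typical.

7, 4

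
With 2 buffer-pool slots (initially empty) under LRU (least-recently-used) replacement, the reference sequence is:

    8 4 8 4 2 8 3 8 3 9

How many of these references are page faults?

6

8: miss, frames [8]
4: miss, frames [8, 4]
8: hit
4: hit
2: miss, evict 8, frames [4, 2]
8: miss, evict 4, frames [2, 8]
3: miss, evict 2, frames [8, 3]
8: hit
3: hit
9: miss, evict 8, frames [3, 9]
Page faults: 6.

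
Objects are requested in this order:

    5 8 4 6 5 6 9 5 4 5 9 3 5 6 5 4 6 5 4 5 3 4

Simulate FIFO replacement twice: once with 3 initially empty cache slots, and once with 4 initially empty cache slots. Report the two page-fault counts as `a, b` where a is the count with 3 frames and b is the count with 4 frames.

12, 9

3 frames: F F F F F . F . F . . F F F . F . . . . F . → 12 faults.
4 frames: F F F F . . F F . . . F . . . F F . . . . . → 9 faults.
9 < 12: adding a frame reduced faults, as is typical.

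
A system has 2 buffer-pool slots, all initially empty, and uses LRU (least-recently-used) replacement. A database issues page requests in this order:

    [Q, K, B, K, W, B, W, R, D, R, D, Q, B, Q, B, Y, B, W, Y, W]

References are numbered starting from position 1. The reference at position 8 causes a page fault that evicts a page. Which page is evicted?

B

pos 1: Q → fault, frames (Q)
pos 2: K → fault, frames (Q K)
pos 3: B → fault, evict Q, frames (K B)
pos 4: K → hit
pos 5: W → fault, evict B, frames (K W)
pos 6: B → fault, evict K, frames (W B)
pos 7: W → hit
pos 8: R → fault, evict B, frames (W R)
At position 8, page B is evicted.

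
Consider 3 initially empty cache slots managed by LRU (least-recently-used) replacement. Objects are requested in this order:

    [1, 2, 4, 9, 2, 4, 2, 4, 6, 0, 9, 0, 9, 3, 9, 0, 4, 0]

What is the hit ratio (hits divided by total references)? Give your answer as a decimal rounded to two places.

1 -> fault, frames {1}
2 -> fault, frames {1,2}
4 -> fault, frames {1,2,4}
9 -> fault, evict 1, frames {2,4,9}
2 -> hit
4 -> hit
2 -> hit
4 -> hit
6 -> fault, evict 9, frames {2,4,6}
0 -> fault, evict 2, frames {4,6,0}
9 -> fault, evict 4, frames {6,0,9}
0 -> hit
9 -> hit
3 -> fault, evict 6, frames {0,9,3}
9 -> hit
0 -> hit
4 -> fault, evict 3, frames {9,0,4}
0 -> hit
Hits: 9 of 18 references → 9/18 = 0.5000.

0.50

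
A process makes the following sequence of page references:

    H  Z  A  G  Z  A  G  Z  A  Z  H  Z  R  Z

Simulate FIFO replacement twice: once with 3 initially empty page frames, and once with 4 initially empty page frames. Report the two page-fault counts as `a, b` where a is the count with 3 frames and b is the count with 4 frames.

7, 5

3 frames: F F F F . . . . . . F F F . → 7 faults.
4 frames: F F F F . . . . . . . . F . → 5 faults.
5 < 7: adding a frame reduced faults, as is typical.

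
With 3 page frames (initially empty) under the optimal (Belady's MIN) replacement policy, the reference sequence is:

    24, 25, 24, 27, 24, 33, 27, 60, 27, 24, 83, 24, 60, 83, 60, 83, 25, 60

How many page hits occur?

11

24 → miss, frames {24}
25 → miss, frames {24,25}
24 → hit
27 → miss, frames {24,25,27}
24 → hit
33 → miss, evict 25, frames {24,27,33}
27 → hit
60 → miss, evict 33, frames {24,27,60}
27 → hit
24 → hit
83 → miss, evict 27, frames {24,60,83}
24 → hit
60 → hit
83 → hit
60 → hit
83 → hit
25 → miss, evict 83, frames {24,60,25}
60 → hit
Hits: 11.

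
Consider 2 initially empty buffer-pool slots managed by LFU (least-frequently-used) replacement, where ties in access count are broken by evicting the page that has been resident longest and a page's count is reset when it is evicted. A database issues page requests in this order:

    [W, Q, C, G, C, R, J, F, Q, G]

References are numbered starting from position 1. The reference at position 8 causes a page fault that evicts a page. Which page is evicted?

pos 1: W: fault, frames [W]
pos 2: Q: fault, frames [W, Q]
pos 3: C: fault, evict W, frames [Q, C]
pos 4: G: fault, evict Q, frames [C, G]
pos 5: C: hit
pos 6: R: fault, evict G, frames [C, R]
pos 7: J: fault, evict R, frames [C, J]
pos 8: F: fault, evict J, frames [C, F]
At position 8, page J is evicted.

J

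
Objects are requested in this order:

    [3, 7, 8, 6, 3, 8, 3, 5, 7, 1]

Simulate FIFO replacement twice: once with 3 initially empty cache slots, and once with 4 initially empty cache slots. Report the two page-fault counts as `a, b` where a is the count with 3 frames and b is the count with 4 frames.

3 frames: F F F F F . . F F F → 8 faults.
4 frames: F F F F . . . F . F → 6 faults.
6 < 8: adding a frame reduced faults, as is typical.

8, 6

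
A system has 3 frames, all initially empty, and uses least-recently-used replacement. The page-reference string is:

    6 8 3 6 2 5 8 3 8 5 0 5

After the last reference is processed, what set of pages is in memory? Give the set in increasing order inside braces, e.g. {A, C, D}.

6 → fault, frames [6]
8 → fault, frames [6, 8]
3 → fault, frames [6, 8, 3]
6 → hit
2 → fault, evict 8, frames [3, 6, 2]
5 → fault, evict 3, frames [6, 2, 5]
8 → fault, evict 6, frames [2, 5, 8]
3 → fault, evict 2, frames [5, 8, 3]
8 → hit
5 → hit
0 → fault, evict 3, frames [8, 5, 0]
5 → hit

{0, 5, 8}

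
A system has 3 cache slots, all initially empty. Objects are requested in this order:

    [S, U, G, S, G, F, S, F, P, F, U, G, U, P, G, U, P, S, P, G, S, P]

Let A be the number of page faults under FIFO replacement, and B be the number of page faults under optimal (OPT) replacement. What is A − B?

3

Under FIFO: F F F . . F F . F . F F . . . . . F F . . . → 10 faults.
Under OPT: F F F . . F . . F . . F . . . . . F . . . . → 7 faults.
A − B = 10 − 7 = 3.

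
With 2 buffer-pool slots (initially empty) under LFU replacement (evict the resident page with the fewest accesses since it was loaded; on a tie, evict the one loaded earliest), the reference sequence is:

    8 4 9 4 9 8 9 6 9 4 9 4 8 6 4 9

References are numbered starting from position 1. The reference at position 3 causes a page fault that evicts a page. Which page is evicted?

8

pos 1: 8 → miss, frames [8]
pos 2: 4 → miss, frames [8, 4]
pos 3: 9 → miss, evict 8, frames [4, 9]
At position 3, page 8 is evicted.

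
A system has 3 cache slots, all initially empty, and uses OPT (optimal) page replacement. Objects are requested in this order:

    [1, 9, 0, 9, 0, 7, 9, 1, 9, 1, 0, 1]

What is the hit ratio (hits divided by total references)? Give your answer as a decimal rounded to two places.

0.58

1 -> miss, frames [1]
9 -> miss, frames [1, 9]
0 -> miss, frames [1, 9, 0]
9 -> hit
0 -> hit
7 -> miss, evict 0, frames [1, 9, 7]
9 -> hit
1 -> hit
9 -> hit
1 -> hit
0 -> miss, evict 7, frames [1, 9, 0]
1 -> hit
Hits: 7 of 12 references → 7/12 = 0.5833.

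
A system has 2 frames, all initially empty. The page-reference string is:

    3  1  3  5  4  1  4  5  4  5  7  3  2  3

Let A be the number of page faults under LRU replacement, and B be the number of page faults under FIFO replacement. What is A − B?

-1

Under LRU: F F . F F F . F . . F F F . → 9 faults.
Under FIFO: F F . F F F . F F . F F F . → 10 faults.
A − B = 9 − 10 = -1.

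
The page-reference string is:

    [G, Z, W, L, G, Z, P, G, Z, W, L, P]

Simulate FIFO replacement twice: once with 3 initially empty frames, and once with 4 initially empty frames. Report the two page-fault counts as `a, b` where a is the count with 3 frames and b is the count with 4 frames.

9, 10

3 frames: F F F F F F F . . F F . → 9 faults.
4 frames: F F F F . . F F F F F F → 10 faults.
10 > 9: adding a frame increased faults — Belady's anomaly.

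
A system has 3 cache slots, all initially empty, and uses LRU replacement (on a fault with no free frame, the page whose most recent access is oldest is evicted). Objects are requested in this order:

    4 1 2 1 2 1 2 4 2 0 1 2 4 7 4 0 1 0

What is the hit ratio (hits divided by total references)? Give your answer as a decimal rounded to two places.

4 → miss, frames {4}
1 → miss, frames {4,1}
2 → miss, frames {4,1,2}
1 → hit
2 → hit
1 → hit
2 → hit
4 → hit
2 → hit
0 → miss, evict 1, frames {4,2,0}
1 → miss, evict 4, frames {2,0,1}
2 → hit
4 → miss, evict 0, frames {1,2,4}
7 → miss, evict 1, frames {2,4,7}
4 → hit
0 → miss, evict 2, frames {7,4,0}
1 → miss, evict 7, frames {4,0,1}
0 → hit
Hits: 9 of 18 references → 9/18 = 0.5000.

0.50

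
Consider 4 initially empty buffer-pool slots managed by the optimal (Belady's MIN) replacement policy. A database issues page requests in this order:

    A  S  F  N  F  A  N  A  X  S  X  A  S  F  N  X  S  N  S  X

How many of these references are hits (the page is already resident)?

14

A: miss, frames {A}
S: miss, frames {A,S}
F: miss, frames {A,S,F}
N: miss, frames {A,S,F,N}
F: hit
A: hit
N: hit
A: hit
X: miss, evict N, frames {A,S,F,X}
S: hit
X: hit
A: hit
S: hit
F: hit
N: miss, evict F, frames {A,S,X,N}
X: hit
S: hit
N: hit
S: hit
X: hit
Hits: 14.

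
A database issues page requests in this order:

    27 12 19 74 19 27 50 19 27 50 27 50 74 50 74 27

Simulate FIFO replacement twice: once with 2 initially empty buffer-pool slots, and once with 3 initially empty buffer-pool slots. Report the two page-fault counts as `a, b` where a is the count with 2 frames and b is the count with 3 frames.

11, 9

2 frames: F F F F . F F F F F . . F . . F → 11 faults.
3 frames: F F F F . F F F . . . . F . . F → 9 faults.
9 < 11: adding a frame reduced faults, as is typical.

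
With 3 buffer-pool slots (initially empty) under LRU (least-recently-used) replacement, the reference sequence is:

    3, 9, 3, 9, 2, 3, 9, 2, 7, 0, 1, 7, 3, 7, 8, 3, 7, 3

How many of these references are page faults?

3 → miss, frames {3}
9 → miss, frames {3,9}
3 → hit
9 → hit
2 → miss, frames {3,9,2}
3 → hit
9 → hit
2 → hit
7 → miss, evict 3, frames {9,2,7}
0 → miss, evict 9, frames {2,7,0}
1 → miss, evict 2, frames {7,0,1}
7 → hit
3 → miss, evict 0, frames {1,7,3}
7 → hit
8 → miss, evict 1, frames {3,7,8}
3 → hit
7 → hit
3 → hit
Page faults: 8.

8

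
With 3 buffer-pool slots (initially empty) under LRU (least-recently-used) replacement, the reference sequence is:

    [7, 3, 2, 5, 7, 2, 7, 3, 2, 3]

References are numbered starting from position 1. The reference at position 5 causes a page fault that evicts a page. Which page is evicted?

3

pos 1: 7 → miss, frames {7}
pos 2: 3 → miss, frames {7,3}
pos 3: 2 → miss, frames {7,3,2}
pos 4: 5 → miss, evict 7, frames {3,2,5}
pos 5: 7 → miss, evict 3, frames {2,5,7}
At position 5, page 3 is evicted.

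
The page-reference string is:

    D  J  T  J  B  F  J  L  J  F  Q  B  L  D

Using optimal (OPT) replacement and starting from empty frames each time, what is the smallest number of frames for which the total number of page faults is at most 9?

f=1: 14 faults
f=2: 10 faults
f=3: 9 faults
f=4: 8 faults
f=5: 7 faults
f=6: 7 faults
f=7: 7 faults
Smallest f with faults ≤ 9 is 3.

3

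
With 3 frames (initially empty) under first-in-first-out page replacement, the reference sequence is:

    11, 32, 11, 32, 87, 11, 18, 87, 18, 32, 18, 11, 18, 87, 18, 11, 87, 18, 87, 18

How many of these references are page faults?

11: fault, frames (11)
32: fault, frames (11 32)
11: hit
32: hit
87: fault, frames (11 32 87)
11: hit
18: fault, evict 11, frames (32 87 18)
87: hit
18: hit
32: hit
18: hit
11: fault, evict 32, frames (87 18 11)
18: hit
87: hit
18: hit
11: hit
87: hit
18: hit
87: hit
18: hit
Page faults: 5.

5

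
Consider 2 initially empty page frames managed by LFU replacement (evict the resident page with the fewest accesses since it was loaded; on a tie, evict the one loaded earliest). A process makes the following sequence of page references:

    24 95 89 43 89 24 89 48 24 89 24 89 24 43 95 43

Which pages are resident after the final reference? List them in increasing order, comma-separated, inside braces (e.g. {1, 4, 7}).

24 → fault, frames {24}
95 → fault, frames {24,95}
89 → fault, evict 24, frames {95,89}
43 → fault, evict 95, frames {89,43}
89 → hit
24 → fault, evict 43, frames {89,24}
89 → hit
48 → fault, evict 24, frames {89,48}
24 → fault, evict 48, frames {89,24}
89 → hit
24 → hit
89 → hit
24 → hit
43 → fault, evict 24, frames {89,43}
95 → fault, evict 43, frames {89,95}
43 → fault, evict 95, frames {89,43}

{43, 89}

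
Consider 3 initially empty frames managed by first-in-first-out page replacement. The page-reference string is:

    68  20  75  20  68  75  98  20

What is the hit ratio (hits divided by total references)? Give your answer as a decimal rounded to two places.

0.50

68: miss, frames {68}
20: miss, frames {68,20}
75: miss, frames {68,20,75}
20: hit
68: hit
75: hit
98: miss, evict 68, frames {20,75,98}
20: hit
Hits: 4 of 8 references → 4/8 = 0.5000.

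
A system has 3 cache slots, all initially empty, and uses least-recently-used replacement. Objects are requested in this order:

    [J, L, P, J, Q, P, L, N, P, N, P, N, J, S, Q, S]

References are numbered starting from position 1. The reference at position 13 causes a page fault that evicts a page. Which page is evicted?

L

pos 1: J → miss, frames {J}
pos 2: L → miss, frames {J,L}
pos 3: P → miss, frames {J,L,P}
pos 4: J → hit
pos 5: Q → miss, evict L, frames {P,J,Q}
pos 6: P → hit
pos 7: L → miss, evict J, frames {Q,P,L}
pos 8: N → miss, evict Q, frames {P,L,N}
pos 9: P → hit
pos 10: N → hit
pos 11: P → hit
pos 12: N → hit
pos 13: J → miss, evict L, frames {P,N,J}
At position 13, page L is evicted.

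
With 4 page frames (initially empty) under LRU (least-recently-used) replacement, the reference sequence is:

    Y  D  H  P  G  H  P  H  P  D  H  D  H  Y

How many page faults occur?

Y -> miss, frames {Y}
D -> miss, frames {Y,D}
H -> miss, frames {Y,D,H}
P -> miss, frames {Y,D,H,P}
G -> miss, evict Y, frames {D,H,P,G}
H -> hit
P -> hit
H -> hit
P -> hit
D -> hit
H -> hit
D -> hit
H -> hit
Y -> miss, evict G, frames {P,D,H,Y}
Page faults: 6.

6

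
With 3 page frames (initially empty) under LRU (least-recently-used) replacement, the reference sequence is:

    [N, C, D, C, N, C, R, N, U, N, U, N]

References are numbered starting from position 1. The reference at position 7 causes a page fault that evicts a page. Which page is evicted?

pos 1: N → fault, frames (N)
pos 2: C → fault, frames (N C)
pos 3: D → fault, frames (N C D)
pos 4: C → hit
pos 5: N → hit
pos 6: C → hit
pos 7: R → fault, evict D, frames (N C R)
At position 7, page D is evicted.

D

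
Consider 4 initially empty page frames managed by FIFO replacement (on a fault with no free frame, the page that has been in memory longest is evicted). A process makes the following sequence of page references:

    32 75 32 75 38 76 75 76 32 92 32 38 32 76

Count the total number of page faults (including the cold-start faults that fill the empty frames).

6

32 → miss, frames {32}
75 → miss, frames {32,75}
32 → hit
75 → hit
38 → miss, frames {32,75,38}
76 → miss, frames {32,75,38,76}
75 → hit
76 → hit
32 → hit
92 → miss, evict 32, frames {75,38,76,92}
32 → miss, evict 75, frames {38,76,92,32}
38 → hit
32 → hit
76 → hit
Page faults: 6.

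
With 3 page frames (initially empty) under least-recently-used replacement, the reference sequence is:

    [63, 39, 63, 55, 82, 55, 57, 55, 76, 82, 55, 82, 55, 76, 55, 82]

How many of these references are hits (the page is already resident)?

9

63: fault, frames (63)
39: fault, frames (63 39)
63: hit
55: fault, frames (39 63 55)
82: fault, evict 39, frames (63 55 82)
55: hit
57: fault, evict 63, frames (82 55 57)
55: hit
76: fault, evict 82, frames (57 55 76)
82: fault, evict 57, frames (55 76 82)
55: hit
82: hit
55: hit
76: hit
55: hit
82: hit
Hits: 9.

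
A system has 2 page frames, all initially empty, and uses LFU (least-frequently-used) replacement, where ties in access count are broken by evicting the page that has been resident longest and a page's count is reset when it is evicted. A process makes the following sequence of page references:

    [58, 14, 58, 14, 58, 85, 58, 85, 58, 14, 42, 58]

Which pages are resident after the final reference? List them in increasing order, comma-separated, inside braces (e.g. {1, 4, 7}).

58 → miss, frames (58)
14 → miss, frames (58 14)
58 → hit
14 → hit
58 → hit
85 → miss, evict 14, frames (58 85)
58 → hit
85 → hit
58 → hit
14 → miss, evict 85, frames (58 14)
42 → miss, evict 14, frames (58 42)
58 → hit

{42, 58}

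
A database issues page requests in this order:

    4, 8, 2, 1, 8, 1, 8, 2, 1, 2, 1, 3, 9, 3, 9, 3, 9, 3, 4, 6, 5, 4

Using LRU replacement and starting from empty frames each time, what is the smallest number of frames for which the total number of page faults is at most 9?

f=1: 22 faults
f=2: 13 faults
f=3: 9 faults
f=4: 9 faults
f=5: 9 faults
f=6: 8 faults
f=7: 8 faults
f=8: 8 faults
Smallest f with faults ≤ 9 is 3.

3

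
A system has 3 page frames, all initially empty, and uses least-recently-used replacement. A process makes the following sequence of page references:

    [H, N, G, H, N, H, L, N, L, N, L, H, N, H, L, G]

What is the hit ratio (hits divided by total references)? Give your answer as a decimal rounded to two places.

H → miss, frames (H)
N → miss, frames (H N)
G → miss, frames (H N G)
H → hit
N → hit
H → hit
L → miss, evict G, frames (N H L)
N → hit
L → hit
N → hit
L → hit
H → hit
N → hit
H → hit
L → hit
G → miss, evict N, frames (H L G)
Hits: 11 of 16 references → 11/16 = 0.6875.

0.69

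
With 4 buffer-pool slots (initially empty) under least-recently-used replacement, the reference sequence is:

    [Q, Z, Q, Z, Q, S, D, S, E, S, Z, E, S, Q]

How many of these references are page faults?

Q: fault, frames {Q}
Z: fault, frames {Q,Z}
Q: hit
Z: hit
Q: hit
S: fault, frames {Z,Q,S}
D: fault, frames {Z,Q,S,D}
S: hit
E: fault, evict Z, frames {Q,D,S,E}
S: hit
Z: fault, evict Q, frames {D,E,S,Z}
E: hit
S: hit
Q: fault, evict D, frames {Z,E,S,Q}
Page faults: 7.

7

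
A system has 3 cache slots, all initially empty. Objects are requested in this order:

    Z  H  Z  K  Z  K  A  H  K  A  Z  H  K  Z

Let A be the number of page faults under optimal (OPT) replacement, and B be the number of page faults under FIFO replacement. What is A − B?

-2

Under OPT: F F . F . . F . . . F . . . → 5 faults.
Under FIFO: F F . F . . F . . . F F F . → 7 faults.
A − B = 5 − 7 = -2.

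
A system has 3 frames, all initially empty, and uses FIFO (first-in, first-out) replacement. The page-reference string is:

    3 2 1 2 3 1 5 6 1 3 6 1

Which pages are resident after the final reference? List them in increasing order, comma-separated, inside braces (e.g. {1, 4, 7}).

3 -> fault, frames {3}
2 -> fault, frames {3,2}
1 -> fault, frames {3,2,1}
2 -> hit
3 -> hit
1 -> hit
5 -> fault, evict 3, frames {2,1,5}
6 -> fault, evict 2, frames {1,5,6}
1 -> hit
3 -> fault, evict 1, frames {5,6,3}
6 -> hit
1 -> fault, evict 5, frames {6,3,1}

{1, 3, 6}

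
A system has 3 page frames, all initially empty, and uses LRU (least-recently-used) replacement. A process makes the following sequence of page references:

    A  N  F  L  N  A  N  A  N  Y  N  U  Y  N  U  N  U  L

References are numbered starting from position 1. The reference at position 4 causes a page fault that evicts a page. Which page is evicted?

pos 1: A → miss, frames (A)
pos 2: N → miss, frames (A N)
pos 3: F → miss, frames (A N F)
pos 4: L → miss, evict A, frames (N F L)
At position 4, page A is evicted.

A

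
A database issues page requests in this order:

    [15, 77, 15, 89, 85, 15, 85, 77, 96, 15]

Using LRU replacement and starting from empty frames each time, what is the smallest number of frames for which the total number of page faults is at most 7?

f=1: 10 faults
f=2: 8 faults
f=3: 7 faults
f=4: 5 faults
f=5: 5 faults
Smallest f with faults ≤ 7 is 3.

3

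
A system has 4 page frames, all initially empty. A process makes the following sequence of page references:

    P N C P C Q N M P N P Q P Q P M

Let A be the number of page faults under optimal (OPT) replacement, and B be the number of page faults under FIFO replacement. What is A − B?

-2

Under OPT: F F F . . F . F . . . . . . . . → 5 faults.
Under FIFO: F F F . . F . F F F . . . . . . → 7 faults.
A − B = 5 − 7 = -2.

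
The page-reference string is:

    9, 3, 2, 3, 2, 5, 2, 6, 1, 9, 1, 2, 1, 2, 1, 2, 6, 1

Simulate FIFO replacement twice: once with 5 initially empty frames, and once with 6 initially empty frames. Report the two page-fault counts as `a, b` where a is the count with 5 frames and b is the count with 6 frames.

7, 6

5 frames: F F F . . F . F F F . . . . . . . . → 7 faults.
6 frames: F F F . . F . F F . . . . . . . . . → 6 faults.
6 < 7: adding a frame reduced faults, as is typical.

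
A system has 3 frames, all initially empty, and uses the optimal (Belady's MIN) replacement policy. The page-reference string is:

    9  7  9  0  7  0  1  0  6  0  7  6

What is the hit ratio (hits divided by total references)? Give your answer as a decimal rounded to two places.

9 -> fault, frames [9]
7 -> fault, frames [9, 7]
9 -> hit
0 -> fault, frames [9, 7, 0]
7 -> hit
0 -> hit
1 -> fault, evict 9, frames [7, 0, 1]
0 -> hit
6 -> fault, evict 1, frames [7, 0, 6]
0 -> hit
7 -> hit
6 -> hit
Hits: 7 of 12 references → 7/12 = 0.5833.

0.58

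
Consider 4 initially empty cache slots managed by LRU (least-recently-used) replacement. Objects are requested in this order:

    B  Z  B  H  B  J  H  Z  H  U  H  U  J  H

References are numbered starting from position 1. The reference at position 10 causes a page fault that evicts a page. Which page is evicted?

pos 1: B: miss, frames {B}
pos 2: Z: miss, frames {B,Z}
pos 3: B: hit
pos 4: H: miss, frames {Z,B,H}
pos 5: B: hit
pos 6: J: miss, frames {Z,H,B,J}
pos 7: H: hit
pos 8: Z: hit
pos 9: H: hit
pos 10: U: miss, evict B, frames {J,Z,H,U}
At position 10, page B is evicted.

B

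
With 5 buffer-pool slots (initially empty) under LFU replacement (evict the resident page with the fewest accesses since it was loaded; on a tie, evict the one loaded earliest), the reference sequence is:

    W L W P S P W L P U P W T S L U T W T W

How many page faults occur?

W → fault, frames [W]
L → fault, frames [W, L]
W → hit
P → fault, frames [W, L, P]
S → fault, frames [W, L, P, S]
P → hit
W → hit
L → hit
P → hit
U → fault, frames [W, L, P, S, U]
P → hit
W → hit
T → fault, evict S, frames [W, L, P, U, T]
S → fault, evict U, frames [W, L, P, T, S]
L → hit
U → fault, evict T, frames [W, L, P, S, U]
T → fault, evict S, frames [W, L, P, U, T]
W → hit
T → hit
W → hit
Page faults: 9.

9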